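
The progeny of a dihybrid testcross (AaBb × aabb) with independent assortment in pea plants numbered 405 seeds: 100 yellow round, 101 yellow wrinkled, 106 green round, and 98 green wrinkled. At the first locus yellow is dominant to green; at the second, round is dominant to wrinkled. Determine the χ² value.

0.343

A dihybrid testcross with independent assortment gives a 1:1:1:1 ratio.
The 1:1:1:1 ratio has 4 parts, so with N = 405 the expected counts are:
  yellow round: 405 × 1/4 = 101.25
  yellow wrinkled: 405 × 1/4 = 101.25
  green round: 405 × 1/4 = 101.25
  green wrinkled: 405 × 1/4 = 101.25
χ² = Σ (O − E)² / E
  yellow round: (100 − 101.25)² / 101.25 = 0.0154
  yellow wrinkled: (101 − 101.25)² / 101.25 = 0.0006
  green round: (106 − 101.25)² / 101.25 = 0.2228
  green wrinkled: (98 − 101.25)² / 101.25 = 0.1043
χ² = 0.0154 + 0.0006 + 0.2228 + 0.1043 = 0.3431 ≈ 0.343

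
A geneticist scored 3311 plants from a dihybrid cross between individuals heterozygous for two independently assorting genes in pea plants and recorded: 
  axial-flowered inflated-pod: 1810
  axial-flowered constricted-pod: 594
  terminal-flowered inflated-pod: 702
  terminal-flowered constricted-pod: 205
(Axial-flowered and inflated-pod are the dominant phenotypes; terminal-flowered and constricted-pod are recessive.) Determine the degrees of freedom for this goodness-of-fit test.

3

A dihybrid F₂ with independent assortment and complete dominance at both loci gives a 9:3:3:1 phenotypic ratio.
A goodness-of-fit test with 4 phenotype classes has df = 4 − 1 = 3.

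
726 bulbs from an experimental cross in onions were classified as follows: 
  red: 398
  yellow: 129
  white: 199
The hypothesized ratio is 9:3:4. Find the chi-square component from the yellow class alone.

Under the 9:3:4 hypothesis (Σ ratio = 16, N = 726):
  red: 726 × 9/16 = 408.375
  yellow: 726 × 3/16 = 136.125
  white: 726 × 4/16 = 181.5
Contribution of yellow: (129 − 136.125)² / 136.125 = 0.3729

0.373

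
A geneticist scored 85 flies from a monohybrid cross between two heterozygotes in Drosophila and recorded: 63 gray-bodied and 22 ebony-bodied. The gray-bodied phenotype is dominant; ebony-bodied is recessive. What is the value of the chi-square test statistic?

For a monohybrid cross between heterozygotes with complete dominance, the expected phenotypic ratio is 3:1.
Total ratio parts = 4. Expected numbers out of 85:
  gray-bodied: 85 × 3/4 = 63.75
  ebony-bodied: 85 × 1/4 = 21.25
χ² = Σ (O − E)² / E
  gray-bodied: (63 − 63.75)² / 63.75 = 0.0088
  ebony-bodied: (22 − 21.25)² / 21.25 = 0.0265
χ² = 0.0088 + 0.0265 = 0.0353 ≈ 0.035

0.035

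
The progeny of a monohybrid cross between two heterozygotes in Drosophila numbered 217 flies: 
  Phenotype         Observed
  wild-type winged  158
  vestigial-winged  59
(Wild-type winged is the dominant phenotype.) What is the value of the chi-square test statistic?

For a monohybrid cross between heterozygotes with complete dominance, the expected phenotypic ratio is 3:1.
Total ratio parts = 4. Expected numbers out of 217:
  wild-type winged: 217 × 3/4 = 162.75
  vestigial-winged: 217 × 1/4 = 54.25
χ² = Σ (O − E)² / E
  wild-type winged: (158 − 162.75)² / 162.75 = 0.1386
  vestigial-winged: (59 − 54.25)² / 54.25 = 0.4159
χ² = 0.1386 + 0.4159 = 0.5545 ≈ 0.555

0.555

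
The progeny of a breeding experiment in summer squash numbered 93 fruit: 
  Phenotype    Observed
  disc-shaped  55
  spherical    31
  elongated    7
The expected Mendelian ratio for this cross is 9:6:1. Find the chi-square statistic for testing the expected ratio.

0.811

Total ratio parts = 16. Expected numbers out of 93:
  disc-shaped: 93 × 9/16 = 52.3125
  spherical: 93 × 6/16 = 34.875
  elongated: 93 × 1/16 = 5.8125
χ² = Σ (O − E)² / E
  disc-shaped: (55 − 52.3125)² / 52.3125 = 0.1381
  spherical: (31 − 34.875)² / 34.875 = 0.4306
  elongated: (7 − 5.8125)² / 5.8125 = 0.2426
χ² = 0.1381 + 0.4306 + 0.2426 = 0.8113 ≈ 0.811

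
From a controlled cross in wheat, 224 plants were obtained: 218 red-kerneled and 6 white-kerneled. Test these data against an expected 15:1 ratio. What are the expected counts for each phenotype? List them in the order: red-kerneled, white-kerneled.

Expected counts for N = 224 under a 15:1 ratio (total parts = 16):
  red-kerneled: 224 × 15/16 = 210
  white-kerneled: 224 × 1/16 = 14

210, 14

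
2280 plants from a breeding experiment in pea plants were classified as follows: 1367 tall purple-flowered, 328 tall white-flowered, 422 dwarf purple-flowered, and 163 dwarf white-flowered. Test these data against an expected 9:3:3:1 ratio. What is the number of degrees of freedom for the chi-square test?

A goodness-of-fit test with 4 phenotype classes has df = 4 − 1 = 3.

3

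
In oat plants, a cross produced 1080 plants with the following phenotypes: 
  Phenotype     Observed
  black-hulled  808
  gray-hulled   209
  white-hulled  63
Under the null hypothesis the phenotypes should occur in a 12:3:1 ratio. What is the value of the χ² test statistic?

The 12:3:1 ratio has 16 parts, so with N = 1080 the expected counts are:
  black-hulled: 1080 × 12/16 = 810
  gray-hulled: 1080 × 3/16 = 202.5
  white-hulled: 1080 × 1/16 = 67.5
χ² = Σ (O − E)² / E
  black-hulled: (808 − 810)² / 810 = 0.0049
  gray-hulled: (209 − 202.5)² / 202.5 = 0.2086
  white-hulled: (63 − 67.5)² / 67.5 = 0.3000
χ² = 0.0049 + 0.2086 + 0.3000 = 0.5135 ≈ 0.514

0.514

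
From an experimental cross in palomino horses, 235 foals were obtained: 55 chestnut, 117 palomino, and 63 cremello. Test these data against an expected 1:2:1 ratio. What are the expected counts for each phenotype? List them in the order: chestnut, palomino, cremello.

Total ratio parts = 4. Expected numbers out of 235:
  chestnut: 235 × 1/4 = 58.75
  palomino: 235 × 2/4 = 117.5
  cremello: 235 × 1/4 = 58.75

58.75, 117.5, 58.75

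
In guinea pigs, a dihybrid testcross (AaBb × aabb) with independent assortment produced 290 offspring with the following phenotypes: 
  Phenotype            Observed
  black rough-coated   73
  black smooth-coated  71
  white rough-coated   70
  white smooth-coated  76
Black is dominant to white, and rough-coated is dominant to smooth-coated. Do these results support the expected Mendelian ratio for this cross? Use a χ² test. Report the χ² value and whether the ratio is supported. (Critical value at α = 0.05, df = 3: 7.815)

A dihybrid testcross with independent assortment gives a 1:1:1:1 ratio.
The 1:1:1:1 ratio has 4 parts, so with N = 290 the expected counts are:
  black rough-coated: 290 × 1/4 = 72.5
  black smooth-coated: 290 × 1/4 = 72.5
  white rough-coated: 290 × 1/4 = 72.5
  white smooth-coated: 290 × 1/4 = 72.5
χ² = Σ (O − E)² / E
  black rough-coated: (73 − 72.5)² / 72.5 = 0.0034
  black smooth-coated: (71 − 72.5)² / 72.5 = 0.0310
  white rough-coated: (70 − 72.5)² / 72.5 = 0.0862
  white smooth-coated: (76 − 72.5)² / 72.5 = 0.1690
χ² = 0.0034 + 0.0310 + 0.0862 + 0.1690 = 0.2896 ≈ 0.290
Degrees of freedom = 4 − 1 = 3; critical value at α = 0.05 is 7.815.
Since 0.290 < 7.815, we fail to reject the null hypothesis — the data are consistent with the 1:1:1:1 ratio.

0.290; consistent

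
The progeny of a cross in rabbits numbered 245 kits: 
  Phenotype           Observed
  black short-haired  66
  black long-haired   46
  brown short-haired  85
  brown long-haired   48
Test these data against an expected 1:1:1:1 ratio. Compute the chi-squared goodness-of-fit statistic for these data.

The 1:1:1:1 ratio has 4 parts, so with N = 245 the expected counts are:
  black short-haired: 245 × 1/4 = 61.25
  black long-haired: 245 × 1/4 = 61.25
  brown short-haired: 245 × 1/4 = 61.25
  brown long-haired: 245 × 1/4 = 61.25
χ² = Σ (O − E)² / E
  black short-haired: (66 − 61.25)² / 61.25 = 0.3684
  black long-haired: (46 − 61.25)² / 61.25 = 3.7969
  brown short-haired: (85 − 61.25)² / 61.25 = 9.2092
  brown long-haired: (48 − 61.25)² / 61.25 = 2.8663
χ² = 0.3684 + 3.7969 + 9.2092 + 2.8663 = 16.2408 ≈ 16.241

16.241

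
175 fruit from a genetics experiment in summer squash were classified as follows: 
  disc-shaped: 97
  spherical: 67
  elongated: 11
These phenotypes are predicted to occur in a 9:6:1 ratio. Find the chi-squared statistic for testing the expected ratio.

0.050

Under the 9:6:1 hypothesis (Σ ratio = 16, N = 175):
  disc-shaped: 175 × 9/16 = 98.4375
  spherical: 175 × 6/16 = 65.625
  elongated: 175 × 1/16 = 10.9375
χ² = Σ (O − E)² / E
  disc-shaped: (97 − 98.4375)² / 98.4375 = 0.0210
  spherical: (67 − 65.625)² / 65.625 = 0.0288
  elongated: (11 − 10.9375)² / 10.9375 = 0.0004
χ² = 0.0210 + 0.0288 + 0.0004 = 0.0502 ≈ 0.050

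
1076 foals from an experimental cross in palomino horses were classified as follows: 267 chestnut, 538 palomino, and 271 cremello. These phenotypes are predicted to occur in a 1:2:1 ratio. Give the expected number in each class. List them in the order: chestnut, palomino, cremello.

269, 538, 269

Total ratio parts = 4. Expected numbers out of 1076:
  chestnut: 1076 × 1/4 = 269
  palomino: 1076 × 2/4 = 538
  cremello: 1076 × 1/4 = 269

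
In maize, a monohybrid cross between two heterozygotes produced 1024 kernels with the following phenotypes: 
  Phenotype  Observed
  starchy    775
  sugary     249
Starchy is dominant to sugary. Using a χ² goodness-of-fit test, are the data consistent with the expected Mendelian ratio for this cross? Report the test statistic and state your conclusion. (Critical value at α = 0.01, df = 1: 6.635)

For a monohybrid cross between heterozygotes with complete dominance, the expected phenotypic ratio is 3:1.
The 3:1 ratio has 4 parts, so with N = 1024 the expected counts are:
  starchy: 1024 × 3/4 = 768
  sugary: 1024 × 1/4 = 256
χ² = Σ (O − E)² / E
  starchy: (775 − 768)² / 768 = 0.0638
  sugary: (249 − 256)² / 256 = 0.1914
χ² = 0.0638 + 0.1914 = 0.2552 ≈ 0.255
Degrees of freedom = 2 − 1 = 1; critical value at α = 0.01 is 6.635.
Since 0.255 < 6.635, we fail to reject the null hypothesis — the data are consistent with the 3:1 ratio.

0.255; consistent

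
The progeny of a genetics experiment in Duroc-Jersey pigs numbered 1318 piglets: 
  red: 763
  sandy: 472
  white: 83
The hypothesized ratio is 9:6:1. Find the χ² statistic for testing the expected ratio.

1.637

Total ratio parts = 16. Expected numbers out of 1318:
  red: 1318 × 9/16 = 741.375
  sandy: 1318 × 6/16 = 494.25
  white: 1318 × 1/16 = 82.375
χ² = Σ (O − E)² / E
  red: (763 − 741.375)² / 741.375 = 0.6308
  sandy: (472 − 494.25)² / 494.25 = 1.0016
  white: (83 − 82.375)² / 82.375 = 0.0047
χ² = 0.6308 + 1.0016 + 0.0047 = 1.6371 ≈ 1.637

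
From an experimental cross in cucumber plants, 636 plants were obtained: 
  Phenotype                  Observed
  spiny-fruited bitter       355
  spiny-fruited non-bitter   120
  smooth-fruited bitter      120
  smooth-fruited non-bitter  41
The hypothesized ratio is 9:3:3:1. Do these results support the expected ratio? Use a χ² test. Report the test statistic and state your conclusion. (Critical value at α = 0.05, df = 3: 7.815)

The 9:3:3:1 ratio has 16 parts, so with N = 636 the expected counts are:
  spiny-fruited bitter: 636 × 9/16 = 357.75
  spiny-fruited non-bitter: 636 × 3/16 = 119.25
  smooth-fruited bitter: 636 × 3/16 = 119.25
  smooth-fruited non-bitter: 636 × 1/16 = 39.75
χ² = Σ (O − E)² / E
  spiny-fruited bitter: (355 − 357.75)² / 357.75 = 0.0211
  spiny-fruited non-bitter: (120 − 119.25)² / 119.25 = 0.0047
  smooth-fruited bitter: (120 − 119.25)² / 119.25 = 0.0047
  smooth-fruited non-bitter: (41 − 39.75)² / 39.75 = 0.0393
χ² = 0.0211 + 0.0047 + 0.0047 + 0.0393 = 0.0698 ≈ 0.070
Degrees of freedom = 4 − 1 = 3; critical value at α = 0.05 is 7.815.
Since 0.070 < 7.815, we fail to reject the null hypothesis — the data are consistent with the 9:3:3:1 ratio.

0.070; consistent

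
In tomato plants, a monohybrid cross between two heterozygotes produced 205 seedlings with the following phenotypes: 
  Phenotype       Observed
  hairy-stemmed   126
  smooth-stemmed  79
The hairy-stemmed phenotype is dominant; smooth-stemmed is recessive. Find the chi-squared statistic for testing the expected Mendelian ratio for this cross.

20.034

For a monohybrid cross between heterozygotes with complete dominance, the expected phenotypic ratio is 3:1.
Total ratio parts = 4. Expected numbers out of 205:
  hairy-stemmed: 205 × 3/4 = 153.75
  smooth-stemmed: 205 × 1/4 = 51.25
χ² = Σ (O − E)² / E
  hairy-stemmed: (126 − 153.75)² / 153.75 = 5.0085
  smooth-stemmed: (79 − 51.25)² / 51.25 = 15.0256
χ² = 5.0085 + 15.0256 = 20.0341 ≈ 20.034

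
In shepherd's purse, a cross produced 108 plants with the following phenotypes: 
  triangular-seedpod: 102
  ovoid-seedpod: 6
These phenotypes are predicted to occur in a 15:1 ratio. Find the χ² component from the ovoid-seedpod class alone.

0.083

Total ratio parts = 16. Expected numbers out of 108:
  triangular-seedpod: 108 × 15/16 = 101.25
  ovoid-seedpod: 108 × 1/16 = 6.75
Contribution of ovoid-seedpod: (6 − 6.75)² / 6.75 = 0.0833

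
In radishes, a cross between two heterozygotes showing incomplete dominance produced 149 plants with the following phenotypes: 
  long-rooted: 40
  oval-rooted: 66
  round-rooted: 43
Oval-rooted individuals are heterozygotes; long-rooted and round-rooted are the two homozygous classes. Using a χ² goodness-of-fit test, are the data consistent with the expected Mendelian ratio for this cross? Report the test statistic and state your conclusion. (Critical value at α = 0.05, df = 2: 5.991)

With incomplete dominance, a heterozygote × heterozygote cross gives a 1:2:1 phenotypic ratio.
Expected counts for N = 149 under a 1:2:1 ratio (total parts = 4):
  long-rooted: 149 × 1/4 = 37.25
  oval-rooted: 149 × 2/4 = 74.5
  round-rooted: 149 × 1/4 = 37.25
χ² = Σ (O − E)² / E
  long-rooted: (40 − 37.25)² / 37.25 = 0.2030
  oval-rooted: (66 − 74.5)² / 74.5 = 0.9698
  round-rooted: (43 − 37.25)² / 37.25 = 0.8876
χ² = 0.2030 + 0.9698 + 0.8876 = 2.0604 ≈ 2.060
Degrees of freedom = 3 − 1 = 2; critical value at α = 0.05 is 5.991.
Since 2.060 < 5.991, we fail to reject the null hypothesis — the data are consistent with the 1:2:1 ratio.

2.060; consistent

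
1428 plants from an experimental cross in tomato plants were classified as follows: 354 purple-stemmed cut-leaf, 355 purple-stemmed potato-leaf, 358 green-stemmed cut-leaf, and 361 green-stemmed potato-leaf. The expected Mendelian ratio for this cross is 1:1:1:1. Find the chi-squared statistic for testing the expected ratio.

Under the 1:1:1:1 hypothesis (Σ ratio = 4, N = 1428):
  purple-stemmed cut-leaf: 1428 × 1/4 = 357
  purple-stemmed potato-leaf: 1428 × 1/4 = 357
  green-stemmed cut-leaf: 1428 × 1/4 = 357
  green-stemmed potato-leaf: 1428 × 1/4 = 357
χ² = Σ (O − E)² / E
  purple-stemmed cut-leaf: (354 − 357)² / 357 = 0.0252
  purple-stemmed potato-leaf: (355 − 357)² / 357 = 0.0112
  green-stemmed cut-leaf: (358 − 357)² / 357 = 0.0028
  green-stemmed potato-leaf: (361 − 357)² / 357 = 0.0448
χ² = 0.0252 + 0.0112 + 0.0028 + 0.0448 = 0.084

0.084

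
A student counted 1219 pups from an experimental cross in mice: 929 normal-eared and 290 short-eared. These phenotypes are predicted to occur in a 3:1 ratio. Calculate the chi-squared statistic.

Expected counts for N = 1219 under a 3:1 ratio (total parts = 4):
  normal-eared: 1219 × 3/4 = 914.25
  short-eared: 1219 × 1/4 = 304.75
χ² = Σ (O − E)² / E
  normal-eared: (929 − 914.25)² / 914.25 = 0.2380
  short-eared: (290 − 304.75)² / 304.75 = 0.7139
χ² = 0.2380 + 0.7139 = 0.9519 ≈ 0.952

0.952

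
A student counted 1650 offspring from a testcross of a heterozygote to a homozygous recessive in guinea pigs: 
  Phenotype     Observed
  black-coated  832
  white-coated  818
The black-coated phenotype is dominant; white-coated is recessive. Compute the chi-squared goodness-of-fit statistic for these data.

A testcross of a heterozygote (Aa × aa) gives a 1:1 phenotypic ratio.
Total ratio parts = 2. Expected numbers out of 1650:
  black-coated: 1650 × 1/2 = 825
  white-coated: 1650 × 1/2 = 825
χ² = Σ (O − E)² / E
  black-coated: (832 − 825)² / 825 = 0.0594
  white-coated: (818 − 825)² / 825 = 0.0594
χ² = 0.0594 + 0.0594 = 0.1188 ≈ 0.119

0.119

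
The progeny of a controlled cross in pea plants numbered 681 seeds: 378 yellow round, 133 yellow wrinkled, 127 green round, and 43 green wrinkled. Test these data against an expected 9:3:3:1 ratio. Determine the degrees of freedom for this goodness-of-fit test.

3

A goodness-of-fit test with 4 phenotype classes has df = 4 − 1 = 3.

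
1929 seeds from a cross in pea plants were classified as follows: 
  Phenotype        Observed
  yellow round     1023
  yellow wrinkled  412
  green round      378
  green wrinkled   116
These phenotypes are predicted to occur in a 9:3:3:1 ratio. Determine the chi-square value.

11.457

Expected counts for N = 1929 under a 9:3:3:1 ratio (total parts = 16):
  yellow round: 1929 × 9/16 = 1085.0625
  yellow wrinkled: 1929 × 3/16 = 361.6875
  green round: 1929 × 3/16 = 361.6875
  green wrinkled: 1929 × 1/16 = 120.5625
χ² = Σ (O − E)² / E
  yellow round: (1023 − 1085.0625)² / 1085.0625 = 3.5498
  yellow wrinkled: (412 − 361.6875)² / 361.6875 = 6.9987
  green round: (378 − 361.6875)² / 361.6875 = 0.7357
  green wrinkled: (116 − 120.5625)² / 120.5625 = 0.1727
χ² = 3.5498 + 6.9987 + 0.7357 + 0.1727 = 11.4569 ≈ 11.457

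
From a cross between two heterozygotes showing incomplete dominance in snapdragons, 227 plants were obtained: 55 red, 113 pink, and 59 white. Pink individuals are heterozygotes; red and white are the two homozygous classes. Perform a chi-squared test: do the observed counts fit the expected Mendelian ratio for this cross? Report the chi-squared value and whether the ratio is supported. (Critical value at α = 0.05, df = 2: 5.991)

With incomplete dominance, a heterozygote × heterozygote cross gives a 1:2:1 phenotypic ratio.
Expected counts for N = 227 under a 1:2:1 ratio (total parts = 4):
  red: 227 × 1/4 = 56.75
  pink: 227 × 2/4 = 113.5
  white: 227 × 1/4 = 56.75
χ² = Σ (O − E)² / E
  red: (55 − 56.75)² / 56.75 = 0.0540
  pink: (113 − 113.5)² / 113.5 = 0.0022
  white: (59 − 56.75)² / 56.75 = 0.0892
χ² = 0.0540 + 0.0022 + 0.0892 = 0.1454 ≈ 0.145
Degrees of freedom = 3 − 1 = 2; critical value at α = 0.05 is 5.991.
Since 0.145 < 5.991, we fail to reject the null hypothesis — the data are consistent with the 1:2:1 ratio.

0.145; consistent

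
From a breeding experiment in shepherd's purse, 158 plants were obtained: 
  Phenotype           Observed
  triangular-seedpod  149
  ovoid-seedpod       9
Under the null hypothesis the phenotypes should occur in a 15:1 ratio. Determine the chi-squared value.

0.083

The 15:1 ratio has 16 parts, so with N = 158 the expected counts are:
  triangular-seedpod: 158 × 15/16 = 148.125
  ovoid-seedpod: 158 × 1/16 = 9.875
χ² = Σ (O − E)² / E
  triangular-seedpod: (149 − 148.125)² / 148.125 = 0.0052
  ovoid-seedpod: (9 − 9.875)² / 9.875 = 0.0775
χ² = 0.0052 + 0.0775 = 0.0827 ≈ 0.083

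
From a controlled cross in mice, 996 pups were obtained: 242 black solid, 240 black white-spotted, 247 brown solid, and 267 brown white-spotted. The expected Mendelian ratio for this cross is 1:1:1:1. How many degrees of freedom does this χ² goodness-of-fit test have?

3

A goodness-of-fit test with 4 phenotype classes has df = 4 − 1 = 3.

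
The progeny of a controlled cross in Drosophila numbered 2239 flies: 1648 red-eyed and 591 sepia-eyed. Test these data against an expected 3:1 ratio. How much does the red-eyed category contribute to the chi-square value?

0.582

Expected counts for N = 2239 under a 3:1 ratio (total parts = 4):
  red-eyed: 2239 × 3/4 = 1679.25
  sepia-eyed: 2239 × 1/4 = 559.75
Contribution of red-eyed: (1648 − 1679.25)² / 1679.25 = 0.5815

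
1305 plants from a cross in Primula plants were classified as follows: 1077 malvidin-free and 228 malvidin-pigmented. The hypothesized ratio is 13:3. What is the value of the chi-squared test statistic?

1.401

Expected counts for N = 1305 under a 13:3 ratio (total parts = 16):
  malvidin-free: 1305 × 13/16 = 1060.3125
  malvidin-pigmented: 1305 × 3/16 = 244.6875
χ² = Σ (O − E)² / E
  malvidin-free: (1077 − 1060.3125)² / 1060.3125 = 0.2626
  malvidin-pigmented: (228 − 244.6875)² / 244.6875 = 1.1381
χ² = 0.2626 + 1.1381 = 1.4007 ≈ 1.401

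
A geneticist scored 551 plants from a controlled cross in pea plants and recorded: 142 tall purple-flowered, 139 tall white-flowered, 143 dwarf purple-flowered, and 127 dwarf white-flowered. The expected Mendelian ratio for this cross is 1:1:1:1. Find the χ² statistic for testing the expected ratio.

1.181

Expected counts for N = 551 under a 1:1:1:1 ratio (total parts = 4):
  tall purple-flowered: 551 × 1/4 = 137.75
  tall white-flowered: 551 × 1/4 = 137.75
  dwarf purple-flowered: 551 × 1/4 = 137.75
  dwarf white-flowered: 551 × 1/4 = 137.75
χ² = Σ (O − E)² / E
  tall purple-flowered: (142 − 137.75)² / 137.75 = 0.1311
  tall white-flowered: (139 − 137.75)² / 137.75 = 0.0113
  dwarf purple-flowered: (143 − 137.75)² / 137.75 = 0.2001
  dwarf white-flowered: (127 − 137.75)² / 137.75 = 0.8389
χ² = 0.1311 + 0.0113 + 0.2001 + 0.8389 = 1.1814 ≈ 1.181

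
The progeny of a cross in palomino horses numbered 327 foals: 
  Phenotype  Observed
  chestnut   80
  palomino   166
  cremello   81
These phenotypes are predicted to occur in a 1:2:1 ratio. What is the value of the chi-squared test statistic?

Under the 1:2:1 hypothesis (Σ ratio = 4, N = 327):
  chestnut: 327 × 1/4 = 81.75
  palomino: 327 × 2/4 = 163.5
  cremello: 327 × 1/4 = 81.75
χ² = Σ (O − E)² / E
  chestnut: (80 − 81.75)² / 81.75 = 0.0375
  palomino: (166 − 163.5)² / 163.5 = 0.0382
  cremello: (81 − 81.75)² / 81.75 = 0.0069
χ² = 0.0375 + 0.0382 + 0.0069 = 0.0826 ≈ 0.083

0.083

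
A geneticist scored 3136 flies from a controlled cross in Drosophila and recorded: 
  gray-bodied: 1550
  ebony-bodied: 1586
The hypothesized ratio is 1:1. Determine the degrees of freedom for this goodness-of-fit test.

1

A goodness-of-fit test with 2 phenotype classes has df = 2 − 1 = 1.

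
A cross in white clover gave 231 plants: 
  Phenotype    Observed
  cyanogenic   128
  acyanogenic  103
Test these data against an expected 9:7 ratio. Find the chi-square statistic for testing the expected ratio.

0.066

The 9:7 ratio has 16 parts, so with N = 231 the expected counts are:
  cyanogenic: 231 × 9/16 = 129.9375
  acyanogenic: 231 × 7/16 = 101.0625
χ² = Σ (O − E)² / E
  cyanogenic: (128 − 129.9375)² / 129.9375 = 0.0289
  acyanogenic: (103 − 101.0625)² / 101.0625 = 0.0371
χ² = 0.0289 + 0.0371 = 0.066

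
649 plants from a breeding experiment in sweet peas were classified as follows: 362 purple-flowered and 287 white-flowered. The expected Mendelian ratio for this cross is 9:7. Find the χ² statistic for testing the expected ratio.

Total ratio parts = 16. Expected numbers out of 649:
  purple-flowered: 649 × 9/16 = 365.0625
  white-flowered: 649 × 7/16 = 283.9375
χ² = Σ (O − E)² / E
  purple-flowered: (362 − 365.0625)² / 365.0625 = 0.0257
  white-flowered: (287 − 283.9375)² / 283.9375 = 0.0330
χ² = 0.0257 + 0.0330 = 0.0587 ≈ 0.059

0.059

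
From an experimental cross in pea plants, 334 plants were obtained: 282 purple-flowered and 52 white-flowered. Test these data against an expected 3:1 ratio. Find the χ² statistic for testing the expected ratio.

Total ratio parts = 4. Expected numbers out of 334:
  purple-flowered: 334 × 3/4 = 250.5
  white-flowered: 334 × 1/4 = 83.5
χ² = Σ (O − E)² / E
  purple-flowered: (282 − 250.5)² / 250.5 = 3.9611
  white-flowered: (52 − 83.5)² / 83.5 = 11.8832
χ² = 3.9611 + 11.8832 = 15.8443 ≈ 15.844

15.844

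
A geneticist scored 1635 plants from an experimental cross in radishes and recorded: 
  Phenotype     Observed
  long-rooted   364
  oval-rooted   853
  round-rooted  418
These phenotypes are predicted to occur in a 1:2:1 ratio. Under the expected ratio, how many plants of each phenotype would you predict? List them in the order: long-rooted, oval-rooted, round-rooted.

Under the 1:2:1 hypothesis (Σ ratio = 4, N = 1635):
  long-rooted: 1635 × 1/4 = 408.75
  oval-rooted: 1635 × 2/4 = 817.5
  round-rooted: 1635 × 1/4 = 408.75

408.75, 817.5, 408.75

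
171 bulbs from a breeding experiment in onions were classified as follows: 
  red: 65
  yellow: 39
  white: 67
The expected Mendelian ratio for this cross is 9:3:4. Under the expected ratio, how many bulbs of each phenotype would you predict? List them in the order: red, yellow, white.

96.1875, 32.0625, 42.75

Total ratio parts = 16. Expected numbers out of 171:
  red: 171 × 9/16 = 96.1875
  yellow: 171 × 3/16 = 32.0625
  white: 171 × 4/16 = 42.75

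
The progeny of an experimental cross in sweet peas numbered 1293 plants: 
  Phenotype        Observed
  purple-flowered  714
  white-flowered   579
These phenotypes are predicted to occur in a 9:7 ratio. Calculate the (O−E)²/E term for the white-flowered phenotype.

0.313

Under the 9:7 hypothesis (Σ ratio = 16, N = 1293):
  purple-flowered: 1293 × 9/16 = 727.3125
  white-flowered: 1293 × 7/16 = 565.6875
Contribution of white-flowered: (579 − 565.6875)² / 565.6875 = 0.3133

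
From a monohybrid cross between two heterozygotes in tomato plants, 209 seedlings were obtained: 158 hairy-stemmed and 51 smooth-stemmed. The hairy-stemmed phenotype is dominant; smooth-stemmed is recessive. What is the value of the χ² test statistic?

0.040

For a monohybrid cross between heterozygotes with complete dominance, the expected phenotypic ratio is 3:1.
The 3:1 ratio has 4 parts, so with N = 209 the expected counts are:
  hairy-stemmed: 209 × 3/4 = 156.75
  smooth-stemmed: 209 × 1/4 = 52.25
χ² = Σ (O − E)² / E
  hairy-stemmed: (158 − 156.75)² / 156.75 = 0.0100
  smooth-stemmed: (51 − 52.25)² / 52.25 = 0.0299
χ² = 0.0100 + 0.0299 = 0.0399 ≈ 0.040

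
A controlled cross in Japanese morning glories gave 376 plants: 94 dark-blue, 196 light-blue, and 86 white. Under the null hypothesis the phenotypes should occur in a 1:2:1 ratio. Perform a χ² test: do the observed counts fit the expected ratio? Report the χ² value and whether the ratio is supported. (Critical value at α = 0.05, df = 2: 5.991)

1.021; consistent

Under the 1:2:1 hypothesis (Σ ratio = 4, N = 376):
  dark-blue: 376 × 1/4 = 94
  light-blue: 376 × 2/4 = 188
  white: 376 × 1/4 = 94
χ² = Σ (O − E)² / E
  dark-blue: (94 − 94)² / 94 = 0.0000
  light-blue: (196 − 188)² / 188 = 0.3404
  white: (86 − 94)² / 94 = 0.6809
χ² = 0.0000 + 0.3404 + 0.6809 = 1.0213 ≈ 1.021
Degrees of freedom = 3 − 1 = 2; critical value at α = 0.05 is 5.991.
Since 1.021 < 5.991, we fail to reject the null hypothesis — the data are consistent with the 1:2:1 ratio.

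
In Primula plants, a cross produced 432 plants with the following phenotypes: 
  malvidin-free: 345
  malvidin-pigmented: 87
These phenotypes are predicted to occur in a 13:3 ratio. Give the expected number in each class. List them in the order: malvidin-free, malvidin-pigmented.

Under the 13:3 hypothesis (Σ ratio = 16, N = 432):
  malvidin-free: 432 × 13/16 = 351
  malvidin-pigmented: 432 × 3/16 = 81

351, 81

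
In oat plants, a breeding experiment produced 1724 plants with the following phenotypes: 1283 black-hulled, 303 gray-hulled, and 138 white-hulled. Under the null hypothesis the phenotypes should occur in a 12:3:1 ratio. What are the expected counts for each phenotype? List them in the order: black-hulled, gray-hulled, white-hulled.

Expected counts for N = 1724 under a 12:3:1 ratio (total parts = 16):
  black-hulled: 1724 × 12/16 = 1293
  gray-hulled: 1724 × 3/16 = 323.25
  white-hulled: 1724 × 1/16 = 107.75

1293, 323.25, 107.75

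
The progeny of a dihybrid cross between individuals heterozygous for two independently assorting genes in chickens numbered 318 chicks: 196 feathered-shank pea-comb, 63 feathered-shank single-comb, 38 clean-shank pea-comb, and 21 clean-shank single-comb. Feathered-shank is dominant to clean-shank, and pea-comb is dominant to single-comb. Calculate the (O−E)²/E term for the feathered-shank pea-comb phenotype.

1.640

A dihybrid F₂ with independent assortment and complete dominance at both loci gives a 9:3:3:1 phenotypic ratio.
Total ratio parts = 16. Expected numbers out of 318:
  feathered-shank pea-comb: 318 × 9/16 = 178.875
  feathered-shank single-comb: 318 × 3/16 = 59.625
  clean-shank pea-comb: 318 × 3/16 = 59.625
  clean-shank single-comb: 318 × 1/16 = 19.875
Contribution of feathered-shank pea-comb: (196 − 178.875)² / 178.875 = 1.6395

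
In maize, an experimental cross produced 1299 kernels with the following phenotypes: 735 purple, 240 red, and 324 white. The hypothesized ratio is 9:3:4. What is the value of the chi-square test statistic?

0.079

Total ratio parts = 16. Expected numbers out of 1299:
  purple: 1299 × 9/16 = 730.6875
  red: 1299 × 3/16 = 243.5625
  white: 1299 × 4/16 = 324.75
χ² = Σ (O − E)² / E
  purple: (735 − 730.6875)² / 730.6875 = 0.0255
  red: (240 − 243.5625)² / 243.5625 = 0.0521
  white: (324 − 324.75)² / 324.75 = 0.0017
χ² = 0.0255 + 0.0521 + 0.0017 = 0.0793 ≈ 0.079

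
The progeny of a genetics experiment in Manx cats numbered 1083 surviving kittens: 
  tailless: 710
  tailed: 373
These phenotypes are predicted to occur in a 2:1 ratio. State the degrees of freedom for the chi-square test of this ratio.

1

A goodness-of-fit test with 2 phenotype classes has df = 2 − 1 = 1.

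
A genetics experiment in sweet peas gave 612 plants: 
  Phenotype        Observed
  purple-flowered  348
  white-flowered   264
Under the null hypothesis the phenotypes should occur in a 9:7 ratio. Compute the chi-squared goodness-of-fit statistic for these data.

Under the 9:7 hypothesis (Σ ratio = 16, N = 612):
  purple-flowered: 612 × 9/16 = 344.25
  white-flowered: 612 × 7/16 = 267.75
χ² = Σ (O − E)² / E
  purple-flowered: (348 − 344.25)² / 344.25 = 0.0408
  white-flowered: (264 − 267.75)² / 267.75 = 0.0525
χ² = 0.0408 + 0.0525 = 0.0933 ≈ 0.093

0.093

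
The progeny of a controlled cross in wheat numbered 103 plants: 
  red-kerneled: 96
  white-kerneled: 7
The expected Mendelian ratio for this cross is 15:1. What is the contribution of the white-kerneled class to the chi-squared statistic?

Total ratio parts = 16. Expected numbers out of 103:
  red-kerneled: 103 × 15/16 = 96.5625
  white-kerneled: 103 × 1/16 = 6.4375
Contribution of white-kerneled: (7 − 6.4375)² / 6.4375 = 0.0492

0.049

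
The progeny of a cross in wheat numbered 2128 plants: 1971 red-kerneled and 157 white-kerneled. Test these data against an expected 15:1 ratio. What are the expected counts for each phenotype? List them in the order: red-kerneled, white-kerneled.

Under the 15:1 hypothesis (Σ ratio = 16, N = 2128):
  red-kerneled: 2128 × 15/16 = 1995
  white-kerneled: 2128 × 1/16 = 133

1995, 133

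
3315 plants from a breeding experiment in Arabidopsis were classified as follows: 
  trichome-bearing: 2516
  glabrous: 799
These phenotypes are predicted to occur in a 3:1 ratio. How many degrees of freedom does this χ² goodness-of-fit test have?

A goodness-of-fit test with 2 phenotype classes has df = 2 − 1 = 1.

1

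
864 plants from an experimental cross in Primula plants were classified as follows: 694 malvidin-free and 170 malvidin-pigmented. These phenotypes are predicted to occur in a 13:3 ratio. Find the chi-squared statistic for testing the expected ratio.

The 13:3 ratio has 16 parts, so with N = 864 the expected counts are:
  malvidin-free: 864 × 13/16 = 702
  malvidin-pigmented: 864 × 3/16 = 162
χ² = Σ (O − E)² / E
  malvidin-free: (694 − 702)² / 702 = 0.0912
  malvidin-pigmented: (170 − 162)² / 162 = 0.3951
χ² = 0.0912 + 0.3951 = 0.4863 ≈ 0.486

0.486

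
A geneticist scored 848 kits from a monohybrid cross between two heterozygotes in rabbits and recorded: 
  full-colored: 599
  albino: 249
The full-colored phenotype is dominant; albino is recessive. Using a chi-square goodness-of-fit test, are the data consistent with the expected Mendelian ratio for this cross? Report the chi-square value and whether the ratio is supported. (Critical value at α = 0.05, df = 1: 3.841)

8.610; not consistent

For a monohybrid cross between heterozygotes with complete dominance, the expected phenotypic ratio is 3:1.
The 3:1 ratio has 4 parts, so with N = 848 the expected counts are:
  full-colored: 848 × 3/4 = 636
  albino: 848 × 1/4 = 212
χ² = Σ (O − E)² / E
  full-colored: (599 − 636)² / 636 = 2.1525
  albino: (249 − 212)² / 212 = 6.4575
χ² = 2.1525 + 6.4575 = 8.610
Degrees of freedom = 2 − 1 = 1; critical value at α = 0.05 is 3.841.
Since 8.610 > 3.841, we reject the null hypothesis — the data do not fit the 3:1 ratio.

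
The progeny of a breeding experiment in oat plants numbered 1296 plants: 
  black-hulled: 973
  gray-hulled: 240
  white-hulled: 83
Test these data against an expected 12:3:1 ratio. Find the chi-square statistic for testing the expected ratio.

Expected counts for N = 1296 under a 12:3:1 ratio (total parts = 16):
  black-hulled: 1296 × 12/16 = 972
  gray-hulled: 1296 × 3/16 = 243
  white-hulled: 1296 × 1/16 = 81
χ² = Σ (O − E)² / E
  black-hulled: (973 − 972)² / 972 = 0.0010
  gray-hulled: (240 − 243)² / 243 = 0.0370
  white-hulled: (83 − 81)² / 81 = 0.0494
χ² = 0.0010 + 0.0370 + 0.0494 = 0.0874 ≈ 0.087

0.087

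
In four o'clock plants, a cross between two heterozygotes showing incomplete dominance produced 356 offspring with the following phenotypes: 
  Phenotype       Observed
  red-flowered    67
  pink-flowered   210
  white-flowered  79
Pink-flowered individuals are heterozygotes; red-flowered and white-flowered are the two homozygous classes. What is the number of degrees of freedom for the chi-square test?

With incomplete dominance, a heterozygote × heterozygote cross gives a 1:2:1 phenotypic ratio.
A goodness-of-fit test with 3 phenotype classes has df = 3 − 1 = 2.

2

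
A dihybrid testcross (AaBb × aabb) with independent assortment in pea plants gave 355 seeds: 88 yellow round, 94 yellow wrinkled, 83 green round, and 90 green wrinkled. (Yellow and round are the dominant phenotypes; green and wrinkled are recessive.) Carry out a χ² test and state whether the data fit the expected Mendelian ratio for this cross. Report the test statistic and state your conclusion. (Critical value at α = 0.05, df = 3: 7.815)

A dihybrid testcross with independent assortment gives a 1:1:1:1 ratio.
Total ratio parts = 4. Expected numbers out of 355:
  yellow round: 355 × 1/4 = 88.75
  yellow wrinkled: 355 × 1/4 = 88.75
  green round: 355 × 1/4 = 88.75
  green wrinkled: 355 × 1/4 = 88.75
χ² = Σ (O − E)² / E
  yellow round: (88 − 88.75)² / 88.75 = 0.0063
  yellow wrinkled: (94 − 88.75)² / 88.75 = 0.3106
  green round: (83 − 88.75)² / 88.75 = 0.3725
  green wrinkled: (90 − 88.75)² / 88.75 = 0.0176
χ² = 0.0063 + 0.3106 + 0.3725 + 0.0176 = 0.707
Degrees of freedom = 4 − 1 = 3; critical value at α = 0.05 is 7.815.
Since 0.707 < 7.815, we fail to reject the null hypothesis — the data are consistent with the 1:1:1:1 ratio.

0.707; consistent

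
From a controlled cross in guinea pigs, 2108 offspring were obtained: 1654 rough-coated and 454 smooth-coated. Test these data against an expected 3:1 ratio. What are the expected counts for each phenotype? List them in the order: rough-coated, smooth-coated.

Under the 3:1 hypothesis (Σ ratio = 4, N = 2108):
  rough-coated: 2108 × 3/4 = 1581
  smooth-coated: 2108 × 1/4 = 527

1581, 527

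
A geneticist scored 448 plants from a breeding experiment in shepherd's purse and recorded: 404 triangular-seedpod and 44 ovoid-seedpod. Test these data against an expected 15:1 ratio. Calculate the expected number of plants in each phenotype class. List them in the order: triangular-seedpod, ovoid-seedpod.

The 15:1 ratio has 16 parts, so with N = 448 the expected counts are:
  triangular-seedpod: 448 × 15/16 = 420
  ovoid-seedpod: 448 × 1/16 = 28

420, 28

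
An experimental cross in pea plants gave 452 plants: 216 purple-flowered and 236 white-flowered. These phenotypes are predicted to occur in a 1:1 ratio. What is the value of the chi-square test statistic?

0.885

Total ratio parts = 2. Expected numbers out of 452:
  purple-flowered: 452 × 1/2 = 226
  white-flowered: 452 × 1/2 = 226
χ² = Σ (O − E)² / E
  purple-flowered: (216 − 226)² / 226 = 0.4425
  white-flowered: (236 − 226)² / 226 = 0.4425
χ² = 0.4425 + 0.4425 = 0.885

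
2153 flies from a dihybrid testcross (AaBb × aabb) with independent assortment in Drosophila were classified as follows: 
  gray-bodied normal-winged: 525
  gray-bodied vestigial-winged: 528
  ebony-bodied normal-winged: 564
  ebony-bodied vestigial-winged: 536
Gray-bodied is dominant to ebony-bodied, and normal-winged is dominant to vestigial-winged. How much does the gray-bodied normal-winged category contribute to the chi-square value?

0.326

A dihybrid testcross with independent assortment gives a 1:1:1:1 ratio.
Total ratio parts = 4. Expected numbers out of 2153:
  gray-bodied normal-winged: 2153 × 1/4 = 538.25
  gray-bodied vestigial-winged: 2153 × 1/4 = 538.25
  ebony-bodied normal-winged: 2153 × 1/4 = 538.25
  ebony-bodied vestigial-winged: 2153 × 1/4 = 538.25
Contribution of gray-bodied normal-winged: (525 − 538.25)² / 538.25 = 0.3262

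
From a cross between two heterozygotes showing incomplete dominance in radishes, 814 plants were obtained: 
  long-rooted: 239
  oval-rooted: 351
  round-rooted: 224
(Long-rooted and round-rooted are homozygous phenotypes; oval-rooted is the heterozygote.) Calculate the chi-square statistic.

With incomplete dominance, a heterozygote × heterozygote cross gives a 1:2:1 phenotypic ratio.
The 1:2:1 ratio has 4 parts, so with N = 814 the expected counts are:
  long-rooted: 814 × 1/4 = 203.5
  oval-rooted: 814 × 2/4 = 407
  round-rooted: 814 × 1/4 = 203.5
χ² = Σ (O − E)² / E
  long-rooted: (239 − 203.5)² / 203.5 = 6.1929
  oval-rooted: (351 − 407)² / 407 = 7.7052
  round-rooted: (224 − 203.5)² / 203.5 = 2.0651
χ² = 6.1929 + 7.7052 + 2.0651 = 15.9632 ≈ 15.963

15.963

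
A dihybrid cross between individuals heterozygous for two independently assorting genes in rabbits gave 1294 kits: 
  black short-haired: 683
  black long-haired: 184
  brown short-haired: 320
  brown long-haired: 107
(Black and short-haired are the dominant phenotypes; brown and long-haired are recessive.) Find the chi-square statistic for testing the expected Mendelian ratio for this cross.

50.047

A dihybrid F₂ with independent assortment and complete dominance at both loci gives a 9:3:3:1 phenotypic ratio.
Total ratio parts = 16. Expected numbers out of 1294:
  black short-haired: 1294 × 9/16 = 727.875
  black long-haired: 1294 × 3/16 = 242.625
  brown short-haired: 1294 × 3/16 = 242.625
  brown long-haired: 1294 × 1/16 = 80.875
χ² = Σ (O − E)² / E
  black short-haired: (683 − 727.875)² / 727.875 = 2.7666
  black long-haired: (184 − 242.625)² / 242.625 = 14.1654
  brown short-haired: (320 − 242.625)² / 242.625 = 24.6755
  brown long-haired: (107 − 80.875)² / 80.875 = 8.4391
χ² = 2.7666 + 14.1654 + 24.6755 + 8.4391 = 50.0466 ≈ 50.047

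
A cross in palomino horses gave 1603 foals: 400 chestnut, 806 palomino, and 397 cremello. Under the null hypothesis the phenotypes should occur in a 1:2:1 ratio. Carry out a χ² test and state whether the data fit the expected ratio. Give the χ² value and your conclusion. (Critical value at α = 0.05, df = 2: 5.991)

Expected counts for N = 1603 under a 1:2:1 ratio (total parts = 4):
  chestnut: 1603 × 1/4 = 400.75
  palomino: 1603 × 2/4 = 801.5
  cremello: 1603 × 1/4 = 400.75
χ² = Σ (O − E)² / E
  chestnut: (400 − 400.75)² / 400.75 = 0.0014
  palomino: (806 − 801.5)² / 801.5 = 0.0253
  cremello: (397 − 400.75)² / 400.75 = 0.0351
χ² = 0.0014 + 0.0253 + 0.0351 = 0.0618 ≈ 0.062
Degrees of freedom = 3 − 1 = 2; critical value at α = 0.05 is 5.991.
Since 0.062 < 5.991, we fail to reject the null hypothesis — the data are consistent with the 1:2:1 ratio.

0.062; consistent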